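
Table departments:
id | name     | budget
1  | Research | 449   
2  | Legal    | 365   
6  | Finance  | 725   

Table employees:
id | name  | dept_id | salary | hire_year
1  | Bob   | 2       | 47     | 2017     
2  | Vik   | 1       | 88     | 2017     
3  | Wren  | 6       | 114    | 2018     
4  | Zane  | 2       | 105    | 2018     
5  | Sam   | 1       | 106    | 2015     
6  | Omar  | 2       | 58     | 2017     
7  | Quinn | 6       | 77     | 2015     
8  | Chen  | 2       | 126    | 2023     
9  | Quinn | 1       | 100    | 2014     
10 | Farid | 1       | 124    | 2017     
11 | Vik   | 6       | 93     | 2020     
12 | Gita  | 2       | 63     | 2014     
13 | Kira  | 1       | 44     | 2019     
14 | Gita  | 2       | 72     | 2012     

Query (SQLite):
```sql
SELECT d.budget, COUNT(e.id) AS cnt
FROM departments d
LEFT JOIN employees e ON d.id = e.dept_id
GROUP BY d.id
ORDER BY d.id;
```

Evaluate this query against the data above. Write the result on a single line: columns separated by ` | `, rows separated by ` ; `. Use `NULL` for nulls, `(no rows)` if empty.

LEFT JOIN keeps every departments row; unmatched ones get NULL for employees columns.
Group by departments.id and compute COUNT(e.id). COUNT(col) of an all-NULL group is 0.
  1: ids {2, 5, 9, 10, 13} → COUNT(e.id)=5
  2: ids {1, 4, 6, 8, 12, 14} → COUNT(e.id)=6
  6: ids {3, 7, 11} → COUNT(e.id)=3

449 | 5 ; 365 | 6 ; 725 | 3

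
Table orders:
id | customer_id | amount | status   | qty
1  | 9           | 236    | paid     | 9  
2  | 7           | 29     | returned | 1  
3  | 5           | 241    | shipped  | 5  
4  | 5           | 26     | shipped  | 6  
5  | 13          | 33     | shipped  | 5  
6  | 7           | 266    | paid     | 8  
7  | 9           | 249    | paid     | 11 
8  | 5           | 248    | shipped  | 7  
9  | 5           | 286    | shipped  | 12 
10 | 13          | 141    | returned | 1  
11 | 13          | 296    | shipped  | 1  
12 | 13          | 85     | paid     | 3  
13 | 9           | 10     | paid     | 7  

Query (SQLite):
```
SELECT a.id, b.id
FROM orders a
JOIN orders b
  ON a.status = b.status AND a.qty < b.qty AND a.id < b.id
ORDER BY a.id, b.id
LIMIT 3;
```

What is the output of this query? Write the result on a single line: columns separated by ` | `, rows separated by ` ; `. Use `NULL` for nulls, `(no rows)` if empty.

1 | 7 ; 3 | 4 ; 3 | 8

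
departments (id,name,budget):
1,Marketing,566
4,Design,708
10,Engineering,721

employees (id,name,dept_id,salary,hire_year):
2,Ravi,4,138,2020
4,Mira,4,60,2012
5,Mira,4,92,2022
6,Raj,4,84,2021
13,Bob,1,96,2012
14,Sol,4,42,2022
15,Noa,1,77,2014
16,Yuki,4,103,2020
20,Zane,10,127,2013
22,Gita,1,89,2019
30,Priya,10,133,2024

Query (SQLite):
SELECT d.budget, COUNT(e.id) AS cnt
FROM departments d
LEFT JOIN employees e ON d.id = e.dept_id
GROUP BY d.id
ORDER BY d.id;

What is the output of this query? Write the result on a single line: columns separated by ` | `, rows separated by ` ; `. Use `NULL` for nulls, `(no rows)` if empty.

LEFT JOIN keeps every departments row; unmatched ones get NULL for employees columns.
Group by departments.id and compute COUNT(e.id). COUNT(col) of an all-NULL group is 0.
  1: ids {13, 15, 22} → COUNT(e.id)=3
  4: ids {2, 4, 5, 6, 14, 16} → COUNT(e.id)=6
  10: ids {20, 30} → COUNT(e.id)=2

566 | 3 ; 708 | 6 ; 721 | 2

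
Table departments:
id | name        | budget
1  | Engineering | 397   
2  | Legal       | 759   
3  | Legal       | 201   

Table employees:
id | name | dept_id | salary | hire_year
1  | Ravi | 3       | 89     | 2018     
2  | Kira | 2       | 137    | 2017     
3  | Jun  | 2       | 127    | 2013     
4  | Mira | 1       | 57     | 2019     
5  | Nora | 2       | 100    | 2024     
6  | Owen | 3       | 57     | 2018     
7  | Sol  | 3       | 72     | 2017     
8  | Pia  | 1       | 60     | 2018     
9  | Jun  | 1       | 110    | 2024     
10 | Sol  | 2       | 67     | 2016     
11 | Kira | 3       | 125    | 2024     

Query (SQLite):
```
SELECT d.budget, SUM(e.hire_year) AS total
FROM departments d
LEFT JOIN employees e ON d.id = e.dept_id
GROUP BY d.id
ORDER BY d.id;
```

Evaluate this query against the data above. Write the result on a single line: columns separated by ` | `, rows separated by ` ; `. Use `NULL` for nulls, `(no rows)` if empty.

397 | 6061 ; 759 | 8070 ; 201 | 8077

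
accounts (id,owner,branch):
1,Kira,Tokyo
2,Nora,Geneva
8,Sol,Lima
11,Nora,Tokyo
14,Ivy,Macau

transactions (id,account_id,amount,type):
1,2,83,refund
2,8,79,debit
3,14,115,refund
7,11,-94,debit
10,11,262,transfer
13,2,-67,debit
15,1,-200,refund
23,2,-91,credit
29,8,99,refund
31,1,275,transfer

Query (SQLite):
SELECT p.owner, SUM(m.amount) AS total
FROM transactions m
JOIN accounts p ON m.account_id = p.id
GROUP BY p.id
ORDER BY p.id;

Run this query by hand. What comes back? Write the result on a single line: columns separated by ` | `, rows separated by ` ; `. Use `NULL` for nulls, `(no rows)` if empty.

Join each transactions row to its accounts via account_id.
Group joined rows by accounts.id; compute SUM(m.amount) per group.
  1: ids {15, 31} → SUM(m.amount)=75
  2: ids {1, 13, 23} → SUM(m.amount)=-75
  8: ids {2, 29} → SUM(m.amount)=178
  11: ids {7, 10} → SUM(m.amount)=168
  14: ids {3} → SUM(m.amount)=115

Kira | 75 ; Nora | -75 ; Sol | 178 ; Nora | 168 ; Ivy | 115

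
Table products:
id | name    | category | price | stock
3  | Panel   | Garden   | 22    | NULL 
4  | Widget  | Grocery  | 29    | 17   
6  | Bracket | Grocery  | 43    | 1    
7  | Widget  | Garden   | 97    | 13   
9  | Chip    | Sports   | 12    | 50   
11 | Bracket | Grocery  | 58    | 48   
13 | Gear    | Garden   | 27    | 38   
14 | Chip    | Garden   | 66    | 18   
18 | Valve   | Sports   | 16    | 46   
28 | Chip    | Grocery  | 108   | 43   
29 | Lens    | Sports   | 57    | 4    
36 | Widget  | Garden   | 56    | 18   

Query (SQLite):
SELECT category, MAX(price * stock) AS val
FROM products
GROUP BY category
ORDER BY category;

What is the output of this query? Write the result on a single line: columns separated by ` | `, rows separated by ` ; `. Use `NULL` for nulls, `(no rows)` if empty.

For each row compute price * stock.
Group by category; take MAX of the expression per group.
  Garden: ids {3, 7, 13, 14, 36} → MAX(price * stock)=1261
  Grocery: ids {4, 6, 11, 28} → MAX(price * stock)=4644
  Sports: ids {9, 18, 29} → MAX(price * stock)=736

Garden | 1261 ; Grocery | 4644 ; Sports | 736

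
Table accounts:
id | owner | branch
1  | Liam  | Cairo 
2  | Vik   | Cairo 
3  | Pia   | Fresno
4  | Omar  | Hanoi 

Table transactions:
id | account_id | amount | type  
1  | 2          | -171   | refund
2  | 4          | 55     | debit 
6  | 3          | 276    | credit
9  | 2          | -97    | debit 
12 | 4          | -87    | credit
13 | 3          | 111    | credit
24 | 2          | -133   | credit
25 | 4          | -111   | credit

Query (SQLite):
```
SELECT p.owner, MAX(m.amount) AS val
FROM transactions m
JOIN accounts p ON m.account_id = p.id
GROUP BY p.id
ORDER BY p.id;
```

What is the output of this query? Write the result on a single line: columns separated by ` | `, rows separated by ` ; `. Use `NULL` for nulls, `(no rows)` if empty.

Vik | -97 ; Pia | 276 ; Omar | 55

Join each transactions row to its accounts via account_id.
Group joined rows by accounts.id; compute MAX(m.amount) per group.
  2: ids {1, 9, 24} → MAX(m.amount)=-97
  3: ids {6, 13} → MAX(m.amount)=276
  4: ids {2, 12, 25} → MAX(m.amount)=55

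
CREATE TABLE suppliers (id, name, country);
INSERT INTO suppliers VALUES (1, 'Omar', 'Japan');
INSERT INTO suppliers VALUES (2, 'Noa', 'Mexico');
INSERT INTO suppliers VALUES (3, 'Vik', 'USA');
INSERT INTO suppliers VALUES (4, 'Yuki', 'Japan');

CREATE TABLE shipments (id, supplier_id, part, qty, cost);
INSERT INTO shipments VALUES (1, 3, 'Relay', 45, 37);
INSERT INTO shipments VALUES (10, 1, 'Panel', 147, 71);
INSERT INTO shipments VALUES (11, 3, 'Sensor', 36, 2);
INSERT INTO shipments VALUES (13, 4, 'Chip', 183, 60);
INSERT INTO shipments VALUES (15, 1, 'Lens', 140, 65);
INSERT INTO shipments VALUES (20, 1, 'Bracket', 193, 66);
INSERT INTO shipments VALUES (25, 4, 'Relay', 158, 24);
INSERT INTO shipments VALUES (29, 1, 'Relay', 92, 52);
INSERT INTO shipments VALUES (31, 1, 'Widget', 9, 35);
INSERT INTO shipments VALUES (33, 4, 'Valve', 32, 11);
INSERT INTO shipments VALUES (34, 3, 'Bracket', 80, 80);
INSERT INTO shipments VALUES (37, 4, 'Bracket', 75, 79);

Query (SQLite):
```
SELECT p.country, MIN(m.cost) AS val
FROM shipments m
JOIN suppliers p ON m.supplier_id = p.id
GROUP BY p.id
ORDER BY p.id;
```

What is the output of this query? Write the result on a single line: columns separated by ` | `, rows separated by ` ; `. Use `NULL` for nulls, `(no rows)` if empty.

Join each shipments row to its suppliers via supplier_id.
Group joined rows by suppliers.id; compute MIN(m.cost) per group.
  1: ids {10, 15, 20, 29, 31} → MIN(m.cost)=35
  3: ids {1, 11, 34} → MIN(m.cost)=2
  4: ids {13, 25, 33, 37} → MIN(m.cost)=11

Japan | 35 ; USA | 2 ; Japan | 11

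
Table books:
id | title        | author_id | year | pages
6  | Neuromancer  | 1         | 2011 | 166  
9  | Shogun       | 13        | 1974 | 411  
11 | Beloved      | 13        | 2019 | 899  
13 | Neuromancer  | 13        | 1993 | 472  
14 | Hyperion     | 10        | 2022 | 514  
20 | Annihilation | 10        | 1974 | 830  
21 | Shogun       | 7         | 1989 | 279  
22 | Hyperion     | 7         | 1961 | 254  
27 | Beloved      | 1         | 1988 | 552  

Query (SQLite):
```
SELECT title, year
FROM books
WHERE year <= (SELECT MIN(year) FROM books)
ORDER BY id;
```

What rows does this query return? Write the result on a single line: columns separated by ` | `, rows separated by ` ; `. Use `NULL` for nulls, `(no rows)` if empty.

Hyperion | 1961

Scalar subquery: MIN(year) over all books rows = 1961.
Keep rows where year <= that value.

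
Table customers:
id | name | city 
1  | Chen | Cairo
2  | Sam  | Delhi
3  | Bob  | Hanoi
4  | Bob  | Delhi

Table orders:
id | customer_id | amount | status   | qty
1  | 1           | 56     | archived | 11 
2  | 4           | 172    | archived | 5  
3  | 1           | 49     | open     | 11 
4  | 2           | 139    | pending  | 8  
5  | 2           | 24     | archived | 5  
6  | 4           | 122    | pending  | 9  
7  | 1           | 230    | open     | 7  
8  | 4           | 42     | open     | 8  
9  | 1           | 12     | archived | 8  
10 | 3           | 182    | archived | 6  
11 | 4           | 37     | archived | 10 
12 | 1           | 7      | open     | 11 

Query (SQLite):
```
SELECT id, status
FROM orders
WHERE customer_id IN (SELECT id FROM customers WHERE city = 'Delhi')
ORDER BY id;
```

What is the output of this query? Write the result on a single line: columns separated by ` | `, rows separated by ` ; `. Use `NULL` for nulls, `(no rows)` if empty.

2 | archived ; 4 | pending ; 5 | archived ; 6 | pending ; 8 | open ; 11 | archived

Inner query: customers.id where city = 'Delhi'.
Outer: keep orders rows whose customer_id is in that set.
Inner query → {2, 4}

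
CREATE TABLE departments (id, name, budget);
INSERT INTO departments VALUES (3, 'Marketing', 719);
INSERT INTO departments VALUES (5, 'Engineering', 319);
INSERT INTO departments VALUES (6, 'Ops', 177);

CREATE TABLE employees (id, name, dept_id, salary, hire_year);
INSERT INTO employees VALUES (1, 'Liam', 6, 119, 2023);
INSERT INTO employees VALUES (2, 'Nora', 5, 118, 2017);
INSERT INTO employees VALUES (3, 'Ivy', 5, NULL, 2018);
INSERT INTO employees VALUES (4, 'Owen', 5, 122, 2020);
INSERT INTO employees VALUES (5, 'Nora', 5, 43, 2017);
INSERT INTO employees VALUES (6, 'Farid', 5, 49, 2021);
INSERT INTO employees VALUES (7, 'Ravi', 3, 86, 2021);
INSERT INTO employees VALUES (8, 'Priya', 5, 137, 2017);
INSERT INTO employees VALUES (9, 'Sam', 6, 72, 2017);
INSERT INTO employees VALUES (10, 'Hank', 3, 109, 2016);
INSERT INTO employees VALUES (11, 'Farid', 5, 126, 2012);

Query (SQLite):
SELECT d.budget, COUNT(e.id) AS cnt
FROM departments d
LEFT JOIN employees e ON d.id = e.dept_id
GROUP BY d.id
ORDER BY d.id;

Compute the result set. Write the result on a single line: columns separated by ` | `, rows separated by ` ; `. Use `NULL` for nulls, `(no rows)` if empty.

719 | 2 ; 319 | 7 ; 177 | 2

LEFT JOIN keeps every departments row; unmatched ones get NULL for employees columns.
Group by departments.id and compute COUNT(e.id). COUNT(col) of an all-NULL group is 0.
  3: ids {7, 10} → COUNT(e.id)=2
  5: ids {2, 3, 4, 5, 6, 8, 11} → COUNT(e.id)=7
  6: ids {1, 9} → COUNT(e.id)=2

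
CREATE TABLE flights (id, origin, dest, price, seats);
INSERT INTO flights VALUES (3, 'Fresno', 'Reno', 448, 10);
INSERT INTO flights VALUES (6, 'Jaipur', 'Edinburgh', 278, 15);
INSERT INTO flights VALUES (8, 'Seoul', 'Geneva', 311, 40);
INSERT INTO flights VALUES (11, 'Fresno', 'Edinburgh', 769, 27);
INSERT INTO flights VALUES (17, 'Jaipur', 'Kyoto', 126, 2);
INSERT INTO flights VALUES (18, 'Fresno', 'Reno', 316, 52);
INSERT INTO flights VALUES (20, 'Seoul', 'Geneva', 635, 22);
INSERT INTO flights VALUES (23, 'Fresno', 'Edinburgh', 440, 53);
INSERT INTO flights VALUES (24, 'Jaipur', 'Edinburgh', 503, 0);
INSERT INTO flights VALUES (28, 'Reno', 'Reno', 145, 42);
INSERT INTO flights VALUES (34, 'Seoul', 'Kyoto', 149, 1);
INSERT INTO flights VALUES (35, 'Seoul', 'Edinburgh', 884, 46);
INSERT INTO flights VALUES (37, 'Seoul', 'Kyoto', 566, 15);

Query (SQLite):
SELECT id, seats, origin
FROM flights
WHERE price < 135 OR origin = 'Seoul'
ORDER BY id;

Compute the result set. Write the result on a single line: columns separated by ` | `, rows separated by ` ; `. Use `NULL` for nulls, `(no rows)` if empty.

8 | 40 | Seoul ; 17 | 2 | Jaipur ; 20 | 22 | Seoul ; 34 | 1 | Seoul ; 35 | 46 | Seoul ; 37 | 15 | Seoul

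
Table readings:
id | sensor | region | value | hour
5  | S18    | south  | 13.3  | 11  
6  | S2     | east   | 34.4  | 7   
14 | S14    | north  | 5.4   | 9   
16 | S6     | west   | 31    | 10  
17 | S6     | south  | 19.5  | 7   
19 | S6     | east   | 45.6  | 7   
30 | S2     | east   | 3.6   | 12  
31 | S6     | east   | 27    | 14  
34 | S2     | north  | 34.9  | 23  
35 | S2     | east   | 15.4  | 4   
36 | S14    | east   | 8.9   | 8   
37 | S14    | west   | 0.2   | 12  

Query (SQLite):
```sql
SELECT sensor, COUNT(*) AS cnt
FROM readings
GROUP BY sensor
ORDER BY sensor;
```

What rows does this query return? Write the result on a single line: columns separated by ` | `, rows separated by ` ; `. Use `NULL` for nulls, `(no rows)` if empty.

Partition readings by sensor; compute COUNT(*) within each group.
  S14: ids {14, 36, 37} → COUNT(*)=3
  S18: ids {5} → COUNT(*)=1
  S2: ids {6, 30, 34, 35} → COUNT(*)=4
  S6: ids {16, 17, 19, 31} → COUNT(*)=4

S14 | 3 ; S18 | 1 ; S2 | 4 ; S6 | 4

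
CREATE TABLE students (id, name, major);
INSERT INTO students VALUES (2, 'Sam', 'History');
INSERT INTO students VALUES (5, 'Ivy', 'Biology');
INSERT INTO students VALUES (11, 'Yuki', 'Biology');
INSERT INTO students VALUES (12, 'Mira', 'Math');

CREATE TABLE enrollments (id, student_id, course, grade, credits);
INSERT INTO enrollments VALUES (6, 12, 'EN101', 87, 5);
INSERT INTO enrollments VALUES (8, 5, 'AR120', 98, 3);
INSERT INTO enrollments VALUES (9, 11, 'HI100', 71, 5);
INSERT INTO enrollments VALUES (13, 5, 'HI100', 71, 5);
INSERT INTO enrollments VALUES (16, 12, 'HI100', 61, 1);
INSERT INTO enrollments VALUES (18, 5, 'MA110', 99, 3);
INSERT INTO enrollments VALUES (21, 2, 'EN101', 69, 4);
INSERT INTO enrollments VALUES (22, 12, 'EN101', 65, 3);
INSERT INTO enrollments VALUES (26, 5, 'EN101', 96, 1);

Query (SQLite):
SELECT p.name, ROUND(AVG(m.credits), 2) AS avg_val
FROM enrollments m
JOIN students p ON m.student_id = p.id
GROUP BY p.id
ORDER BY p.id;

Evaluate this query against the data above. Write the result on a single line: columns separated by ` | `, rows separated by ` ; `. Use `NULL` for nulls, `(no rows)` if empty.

Sam | 4 ; Ivy | 3 ; Yuki | 5 ; Mira | 3

Join each enrollments row to its students via student_id.
Group joined rows by students.id; compute ROUND(AVG(m.credits), 2) per group.
  2: ids {21} → ROUND(AVG(m.credits), 2)=4
  5: ids {8, 13, 18, 26} → ROUND(AVG(m.credits), 2)=3
  11: ids {9} → ROUND(AVG(m.credits), 2)=5
  12: ids {6, 16, 22} → ROUND(AVG(m.credits), 2)=3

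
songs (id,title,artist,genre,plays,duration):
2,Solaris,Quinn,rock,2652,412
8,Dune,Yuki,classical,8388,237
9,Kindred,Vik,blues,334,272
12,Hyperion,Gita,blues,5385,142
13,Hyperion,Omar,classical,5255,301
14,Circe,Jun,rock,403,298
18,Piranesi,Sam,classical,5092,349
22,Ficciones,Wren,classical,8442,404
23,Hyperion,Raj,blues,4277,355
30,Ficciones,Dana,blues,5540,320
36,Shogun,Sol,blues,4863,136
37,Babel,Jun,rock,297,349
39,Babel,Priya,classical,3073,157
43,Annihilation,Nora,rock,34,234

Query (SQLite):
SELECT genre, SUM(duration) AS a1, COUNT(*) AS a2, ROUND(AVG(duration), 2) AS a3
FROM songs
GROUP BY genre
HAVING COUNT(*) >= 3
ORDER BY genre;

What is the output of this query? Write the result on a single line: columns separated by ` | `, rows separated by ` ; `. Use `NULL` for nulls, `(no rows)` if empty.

blues | 1225 | 5 | 245 ; classical | 1448 | 5 | 289.6 ; rock | 1293 | 4 | 323.25

Group songs by genre.
Per group compute: SUM(duration), COUNT(*), ROUND(AVG(duration), 2).
HAVING: drop groups with fewer than 3 rows.
  blues: ids {9, 12, 23, 30, 36} → SUM(duration)=1225, COUNT(*)=5, ROUND(AVG(duration), 2)=245
  classical: ids {8, 13, 18, 22, 39} → SUM(duration)=1448, COUNT(*)=5, ROUND(AVG(duration), 2)=289.6
  rock: ids {2, 14, 37, 43} → SUM(duration)=1293, COUNT(*)=4, ROUND(AVG(duration), 2)=323.25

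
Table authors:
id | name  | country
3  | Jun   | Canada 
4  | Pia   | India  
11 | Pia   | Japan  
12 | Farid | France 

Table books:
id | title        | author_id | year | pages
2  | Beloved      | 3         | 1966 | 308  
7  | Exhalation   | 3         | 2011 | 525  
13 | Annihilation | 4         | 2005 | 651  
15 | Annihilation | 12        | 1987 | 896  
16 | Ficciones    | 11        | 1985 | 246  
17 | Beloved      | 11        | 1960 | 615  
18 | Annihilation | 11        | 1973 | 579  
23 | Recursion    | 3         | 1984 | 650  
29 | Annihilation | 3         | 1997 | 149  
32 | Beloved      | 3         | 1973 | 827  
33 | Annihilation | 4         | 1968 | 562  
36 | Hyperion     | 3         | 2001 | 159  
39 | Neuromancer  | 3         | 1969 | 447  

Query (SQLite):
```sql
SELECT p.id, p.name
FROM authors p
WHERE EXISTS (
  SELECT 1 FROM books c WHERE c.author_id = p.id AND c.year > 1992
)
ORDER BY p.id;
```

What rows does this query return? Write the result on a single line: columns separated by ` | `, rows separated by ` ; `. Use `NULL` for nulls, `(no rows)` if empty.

3 | Jun ; 4 | Pia

For each authors row, check whether any books with matching author_id has year > 1992.
Keep rows where that is true.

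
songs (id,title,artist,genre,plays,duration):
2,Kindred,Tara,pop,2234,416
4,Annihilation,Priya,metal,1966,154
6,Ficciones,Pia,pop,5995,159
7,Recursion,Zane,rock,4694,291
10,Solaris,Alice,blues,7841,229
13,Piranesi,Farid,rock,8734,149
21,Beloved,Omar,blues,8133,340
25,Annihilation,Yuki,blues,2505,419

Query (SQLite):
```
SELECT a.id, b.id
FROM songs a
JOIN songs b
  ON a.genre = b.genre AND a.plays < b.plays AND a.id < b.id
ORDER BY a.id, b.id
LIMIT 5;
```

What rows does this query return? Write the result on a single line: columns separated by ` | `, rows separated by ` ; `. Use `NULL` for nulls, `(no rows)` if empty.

2 | 6 ; 7 | 13 ; 10 | 21

Pairs (a,b) with same genre, a.plays < b.plays, a.id < b.id.
genre groups: blues:{10,21,25} metal:{4} pop:{2,6} rock:{7,13}
Ordered by (a.id, b.id); first 5.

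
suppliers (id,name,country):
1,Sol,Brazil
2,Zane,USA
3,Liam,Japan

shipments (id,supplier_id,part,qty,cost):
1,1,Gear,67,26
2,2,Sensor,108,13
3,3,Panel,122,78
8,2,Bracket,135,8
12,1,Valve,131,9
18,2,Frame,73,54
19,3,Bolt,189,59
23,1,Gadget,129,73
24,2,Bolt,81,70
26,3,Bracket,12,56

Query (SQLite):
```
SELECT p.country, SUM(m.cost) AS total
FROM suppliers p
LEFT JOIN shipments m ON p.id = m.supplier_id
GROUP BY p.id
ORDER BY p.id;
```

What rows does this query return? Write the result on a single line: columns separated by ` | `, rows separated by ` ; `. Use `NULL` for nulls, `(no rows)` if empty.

LEFT JOIN keeps every suppliers row; unmatched ones get NULL for shipments columns.
Group by suppliers.id and compute SUM(m.cost). SUM over an all-NULL group is NULL.
  1: ids {1, 12, 23} → SUM(m.cost)=108
  2: ids {2, 8, 18, 24} → SUM(m.cost)=145
  3: ids {3, 19, 26} → SUM(m.cost)=193

Brazil | 108 ; USA | 145 ; Japan | 193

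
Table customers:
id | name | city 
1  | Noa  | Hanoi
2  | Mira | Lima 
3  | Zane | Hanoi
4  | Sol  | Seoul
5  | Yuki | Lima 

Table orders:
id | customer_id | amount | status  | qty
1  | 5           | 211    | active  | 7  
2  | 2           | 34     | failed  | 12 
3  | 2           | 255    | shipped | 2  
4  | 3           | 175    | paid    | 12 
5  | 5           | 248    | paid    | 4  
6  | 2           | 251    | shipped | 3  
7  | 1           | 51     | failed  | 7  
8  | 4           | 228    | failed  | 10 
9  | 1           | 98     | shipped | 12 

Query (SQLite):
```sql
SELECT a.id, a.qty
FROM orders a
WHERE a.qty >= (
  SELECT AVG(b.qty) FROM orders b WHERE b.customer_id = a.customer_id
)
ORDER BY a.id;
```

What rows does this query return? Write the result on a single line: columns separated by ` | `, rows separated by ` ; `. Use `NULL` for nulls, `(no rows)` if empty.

1 | 7 ; 2 | 12 ; 4 | 12 ; 8 | 10 ; 9 | 12

For each orders row a, compute AVG(qty) over rows sharing a.customer_id.
Keep row a if a.qty >= that per-group AVG.
  customer_id=1: AVG(qty) = 9.5
  customer_id=2: AVG(qty) = 5.666667
  customer_id=3: AVG(qty) = 12.0
  customer_id=4: AVG(qty) = 10.0
  customer_id=5: AVG(qty) = 5.5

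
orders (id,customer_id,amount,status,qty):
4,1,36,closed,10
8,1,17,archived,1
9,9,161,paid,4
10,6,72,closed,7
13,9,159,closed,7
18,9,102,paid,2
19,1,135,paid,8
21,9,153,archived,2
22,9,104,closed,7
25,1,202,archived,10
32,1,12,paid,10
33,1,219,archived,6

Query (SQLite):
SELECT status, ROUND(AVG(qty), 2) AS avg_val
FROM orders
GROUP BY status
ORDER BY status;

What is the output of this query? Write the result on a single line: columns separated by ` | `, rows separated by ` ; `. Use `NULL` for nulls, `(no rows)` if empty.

archived | 4.75 ; closed | 7.75 ; paid | 6

Partition orders by status; compute ROUND(AVG(qty), 2) within each group.
  archived: ids {8, 21, 25, 33} → ROUND(AVG(qty), 2)=4.75
  closed: ids {4, 10, 13, 22} → ROUND(AVG(qty), 2)=7.75
  paid: ids {9, 18, 19, 32} → ROUND(AVG(qty), 2)=6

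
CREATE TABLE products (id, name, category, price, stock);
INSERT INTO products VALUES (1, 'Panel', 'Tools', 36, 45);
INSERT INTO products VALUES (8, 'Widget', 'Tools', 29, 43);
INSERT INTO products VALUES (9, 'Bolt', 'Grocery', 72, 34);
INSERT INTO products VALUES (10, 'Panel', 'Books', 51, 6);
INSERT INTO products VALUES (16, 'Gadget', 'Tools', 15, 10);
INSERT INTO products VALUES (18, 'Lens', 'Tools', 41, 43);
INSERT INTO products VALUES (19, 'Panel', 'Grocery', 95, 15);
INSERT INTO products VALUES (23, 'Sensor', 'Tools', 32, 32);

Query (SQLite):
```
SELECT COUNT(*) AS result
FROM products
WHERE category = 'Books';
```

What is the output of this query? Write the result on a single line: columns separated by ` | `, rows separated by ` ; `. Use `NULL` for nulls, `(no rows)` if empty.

1

Rows where category='Books' → stock values: [6].
COUNT(*) counts rows → 1.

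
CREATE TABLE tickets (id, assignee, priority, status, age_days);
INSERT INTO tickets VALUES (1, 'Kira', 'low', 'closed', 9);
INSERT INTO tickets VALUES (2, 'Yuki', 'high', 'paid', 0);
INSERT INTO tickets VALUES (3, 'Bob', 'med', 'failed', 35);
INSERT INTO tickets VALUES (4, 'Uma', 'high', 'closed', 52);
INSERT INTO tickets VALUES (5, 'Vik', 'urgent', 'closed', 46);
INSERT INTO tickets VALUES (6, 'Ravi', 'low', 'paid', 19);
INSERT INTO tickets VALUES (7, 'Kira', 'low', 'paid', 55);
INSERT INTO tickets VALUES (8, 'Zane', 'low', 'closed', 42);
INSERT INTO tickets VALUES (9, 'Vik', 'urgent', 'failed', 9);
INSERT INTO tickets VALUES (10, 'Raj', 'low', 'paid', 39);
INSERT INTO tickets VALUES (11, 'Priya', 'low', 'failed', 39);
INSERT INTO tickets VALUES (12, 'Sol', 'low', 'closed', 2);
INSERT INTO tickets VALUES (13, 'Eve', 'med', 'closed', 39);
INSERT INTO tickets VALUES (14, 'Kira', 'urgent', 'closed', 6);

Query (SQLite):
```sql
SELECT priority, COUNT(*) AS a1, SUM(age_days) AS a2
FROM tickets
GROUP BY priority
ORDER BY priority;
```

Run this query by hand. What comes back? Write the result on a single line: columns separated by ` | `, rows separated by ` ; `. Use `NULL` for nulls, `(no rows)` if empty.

high | 2 | 52 ; low | 7 | 205 ; med | 2 | 74 ; urgent | 3 | 61

Group tickets by priority.
Per group compute: COUNT(*), SUM(age_days).
  high: ids {2, 4} → COUNT(*)=2, SUM(age_days)=52
  low: ids {1, 6, 7, 8, 10, 11, 12} → COUNT(*)=7, SUM(age_days)=205
  med: ids {3, 13} → COUNT(*)=2, SUM(age_days)=74
  urgent: ids {5, 9, 14} → COUNT(*)=3, SUM(age_days)=61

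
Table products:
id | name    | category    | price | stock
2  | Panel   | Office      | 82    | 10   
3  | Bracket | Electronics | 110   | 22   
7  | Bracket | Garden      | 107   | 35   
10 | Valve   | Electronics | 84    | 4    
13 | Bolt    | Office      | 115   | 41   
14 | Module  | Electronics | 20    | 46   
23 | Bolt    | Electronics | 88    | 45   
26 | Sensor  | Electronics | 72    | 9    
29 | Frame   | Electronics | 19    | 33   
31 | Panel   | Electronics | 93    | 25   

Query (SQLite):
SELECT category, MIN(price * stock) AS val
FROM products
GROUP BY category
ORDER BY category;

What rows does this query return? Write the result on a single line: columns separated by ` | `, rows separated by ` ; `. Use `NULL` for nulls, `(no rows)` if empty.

Electronics | 336 ; Garden | 3745 ; Office | 820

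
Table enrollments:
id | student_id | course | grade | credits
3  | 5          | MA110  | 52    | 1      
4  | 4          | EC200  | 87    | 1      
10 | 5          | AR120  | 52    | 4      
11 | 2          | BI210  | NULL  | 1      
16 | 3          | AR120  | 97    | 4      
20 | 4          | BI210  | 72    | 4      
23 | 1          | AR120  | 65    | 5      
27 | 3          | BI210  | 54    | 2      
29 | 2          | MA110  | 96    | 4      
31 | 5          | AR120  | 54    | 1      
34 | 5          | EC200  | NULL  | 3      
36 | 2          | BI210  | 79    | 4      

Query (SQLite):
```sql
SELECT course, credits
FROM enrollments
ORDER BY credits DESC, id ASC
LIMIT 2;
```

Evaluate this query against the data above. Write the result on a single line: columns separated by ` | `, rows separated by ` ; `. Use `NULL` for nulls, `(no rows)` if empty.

Sort by credits desc, tiebreak id asc: (5, id=23), (4, id=10), (4, id=16), (4, id=20), (4, id=29) …. Take first 2.

AR120 | 5 ; AR120 | 4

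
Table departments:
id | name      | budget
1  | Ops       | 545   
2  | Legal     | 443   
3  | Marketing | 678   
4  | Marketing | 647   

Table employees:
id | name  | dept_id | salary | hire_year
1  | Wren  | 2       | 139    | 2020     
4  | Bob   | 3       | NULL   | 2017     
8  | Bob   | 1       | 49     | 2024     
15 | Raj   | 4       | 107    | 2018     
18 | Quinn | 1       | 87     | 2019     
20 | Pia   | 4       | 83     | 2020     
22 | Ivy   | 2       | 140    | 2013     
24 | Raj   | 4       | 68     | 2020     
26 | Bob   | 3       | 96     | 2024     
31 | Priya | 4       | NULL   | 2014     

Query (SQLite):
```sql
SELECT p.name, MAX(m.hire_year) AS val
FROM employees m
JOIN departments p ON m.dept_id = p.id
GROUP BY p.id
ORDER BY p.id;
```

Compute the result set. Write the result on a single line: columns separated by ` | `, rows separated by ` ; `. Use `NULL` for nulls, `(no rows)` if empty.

Join each employees row to its departments via dept_id.
Group joined rows by departments.id; compute MAX(m.hire_year) per group.
  1: ids {8, 18} → MAX(m.hire_year)=2024
  2: ids {1, 22} → MAX(m.hire_year)=2020
  3: ids {4, 26} → MAX(m.hire_year)=2024
  4: ids {15, 20, 24, 31} → MAX(m.hire_year)=2020

Ops | 2024 ; Legal | 2020 ; Marketing | 2024 ; Marketing | 2020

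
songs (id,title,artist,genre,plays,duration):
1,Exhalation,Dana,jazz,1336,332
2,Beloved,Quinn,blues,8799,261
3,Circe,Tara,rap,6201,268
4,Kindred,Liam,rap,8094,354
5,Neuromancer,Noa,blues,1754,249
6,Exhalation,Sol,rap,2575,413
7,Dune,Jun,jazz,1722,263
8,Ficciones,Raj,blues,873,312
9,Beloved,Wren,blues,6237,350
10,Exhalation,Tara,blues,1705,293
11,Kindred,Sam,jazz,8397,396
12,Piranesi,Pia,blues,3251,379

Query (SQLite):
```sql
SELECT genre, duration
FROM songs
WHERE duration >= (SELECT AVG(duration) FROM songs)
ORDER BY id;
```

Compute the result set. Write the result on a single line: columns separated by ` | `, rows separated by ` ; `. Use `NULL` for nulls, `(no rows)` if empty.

Scalar subquery: AVG(duration) over all songs rows = 322.5.
Keep rows where duration >= that value.

jazz | 332 ; rap | 354 ; rap | 413 ; blues | 350 ; jazz | 396 ; blues | 379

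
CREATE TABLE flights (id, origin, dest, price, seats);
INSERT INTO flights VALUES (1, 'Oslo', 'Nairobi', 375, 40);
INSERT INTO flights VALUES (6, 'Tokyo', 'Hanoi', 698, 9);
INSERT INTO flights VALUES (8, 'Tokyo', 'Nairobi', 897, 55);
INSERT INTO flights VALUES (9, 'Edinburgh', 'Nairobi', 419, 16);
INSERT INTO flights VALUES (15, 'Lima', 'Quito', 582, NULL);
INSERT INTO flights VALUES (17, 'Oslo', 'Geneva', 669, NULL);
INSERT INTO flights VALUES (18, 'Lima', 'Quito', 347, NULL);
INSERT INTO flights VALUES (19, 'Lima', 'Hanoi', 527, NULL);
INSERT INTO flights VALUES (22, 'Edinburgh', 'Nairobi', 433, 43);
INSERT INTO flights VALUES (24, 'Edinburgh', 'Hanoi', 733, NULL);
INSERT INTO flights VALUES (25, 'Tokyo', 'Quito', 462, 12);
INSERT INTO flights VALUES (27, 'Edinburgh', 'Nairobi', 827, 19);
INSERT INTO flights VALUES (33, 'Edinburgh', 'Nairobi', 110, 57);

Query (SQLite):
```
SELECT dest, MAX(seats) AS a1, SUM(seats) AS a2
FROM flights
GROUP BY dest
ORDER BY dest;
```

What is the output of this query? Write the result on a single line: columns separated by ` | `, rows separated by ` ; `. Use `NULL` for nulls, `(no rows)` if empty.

Geneva | NULL | NULL ; Hanoi | 9 | 9 ; Nairobi | 57 | 230 ; Quito | 12 | 12

Group flights by dest.
Per group compute: MAX(seats), SUM(seats).
  Geneva: ids {17} → MAX(seats)=NULL, SUM(seats)=NULL
  Hanoi: ids {6, 19, 24} → MAX(seats)=9, SUM(seats)=9
  Nairobi: ids {1, 8, 9, 22, 27, 33} → MAX(seats)=57, SUM(seats)=230
  Quito: ids {15, 18, 25} → MAX(seats)=12, SUM(seats)=12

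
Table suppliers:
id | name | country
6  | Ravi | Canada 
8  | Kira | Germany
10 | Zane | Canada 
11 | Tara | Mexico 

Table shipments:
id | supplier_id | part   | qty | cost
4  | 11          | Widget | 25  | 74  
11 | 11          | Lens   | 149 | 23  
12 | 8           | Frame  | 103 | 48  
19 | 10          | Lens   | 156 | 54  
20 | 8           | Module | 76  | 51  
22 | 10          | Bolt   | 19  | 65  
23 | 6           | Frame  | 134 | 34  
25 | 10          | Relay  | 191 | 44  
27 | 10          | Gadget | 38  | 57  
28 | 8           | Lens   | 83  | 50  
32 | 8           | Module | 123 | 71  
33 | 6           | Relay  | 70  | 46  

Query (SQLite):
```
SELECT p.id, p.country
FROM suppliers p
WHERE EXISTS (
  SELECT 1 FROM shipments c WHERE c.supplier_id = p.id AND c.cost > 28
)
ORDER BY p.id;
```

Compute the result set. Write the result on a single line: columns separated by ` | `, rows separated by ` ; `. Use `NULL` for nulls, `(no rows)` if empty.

6 | Canada ; 8 | Germany ; 10 | Canada ; 11 | Mexico

For each suppliers row, check whether any shipments with matching supplier_id has cost > 28.
Keep rows where that is true.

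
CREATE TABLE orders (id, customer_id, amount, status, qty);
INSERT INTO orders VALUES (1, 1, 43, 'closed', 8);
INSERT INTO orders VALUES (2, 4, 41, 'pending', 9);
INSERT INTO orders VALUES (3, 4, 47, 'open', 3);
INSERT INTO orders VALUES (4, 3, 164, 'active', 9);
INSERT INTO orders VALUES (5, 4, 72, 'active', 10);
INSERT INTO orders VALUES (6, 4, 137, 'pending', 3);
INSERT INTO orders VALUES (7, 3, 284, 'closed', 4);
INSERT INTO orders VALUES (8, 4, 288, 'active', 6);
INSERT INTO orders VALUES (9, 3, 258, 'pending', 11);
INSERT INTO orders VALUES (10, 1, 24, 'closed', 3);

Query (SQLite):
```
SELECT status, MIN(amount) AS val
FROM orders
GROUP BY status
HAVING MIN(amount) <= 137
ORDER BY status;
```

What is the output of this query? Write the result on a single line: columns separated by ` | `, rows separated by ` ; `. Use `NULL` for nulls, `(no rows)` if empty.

Partition orders by status; compute MIN(amount) within each group.
HAVING: keep groups where MIN(amount) <= 137.
  active: ids {4, 5, 8} → MIN(amount)=72
  closed: ids {1, 7, 10} → MIN(amount)=24
  open: ids {3} → MIN(amount)=47
  pending: ids {2, 6, 9} → MIN(amount)=41

active | 72 ; closed | 24 ; open | 47 ; pending | 41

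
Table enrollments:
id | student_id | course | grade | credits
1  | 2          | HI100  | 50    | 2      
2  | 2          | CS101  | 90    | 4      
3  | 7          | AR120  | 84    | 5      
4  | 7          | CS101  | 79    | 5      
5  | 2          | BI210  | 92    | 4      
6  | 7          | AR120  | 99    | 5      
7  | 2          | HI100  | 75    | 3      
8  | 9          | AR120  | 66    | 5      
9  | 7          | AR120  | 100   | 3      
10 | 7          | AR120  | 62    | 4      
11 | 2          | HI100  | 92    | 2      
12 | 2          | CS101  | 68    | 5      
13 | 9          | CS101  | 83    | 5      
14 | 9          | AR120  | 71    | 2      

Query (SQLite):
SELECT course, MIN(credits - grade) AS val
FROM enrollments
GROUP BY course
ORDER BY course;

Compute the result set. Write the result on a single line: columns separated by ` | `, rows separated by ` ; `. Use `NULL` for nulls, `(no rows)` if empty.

For each row compute credits - grade.
Group by course; take MIN of the expression per group.
  AR120: ids {3, 6, 8, 9, 10, 14} → MIN(credits - grade)=-97
  BI210: ids {5} → MIN(credits - grade)=-88
  CS101: ids {2, 4, 12, 13} → MIN(credits - grade)=-86
  HI100: ids {1, 7, 11} → MIN(credits - grade)=-90

AR120 | -97 ; BI210 | -88 ; CS101 | -86 ; HI100 | -90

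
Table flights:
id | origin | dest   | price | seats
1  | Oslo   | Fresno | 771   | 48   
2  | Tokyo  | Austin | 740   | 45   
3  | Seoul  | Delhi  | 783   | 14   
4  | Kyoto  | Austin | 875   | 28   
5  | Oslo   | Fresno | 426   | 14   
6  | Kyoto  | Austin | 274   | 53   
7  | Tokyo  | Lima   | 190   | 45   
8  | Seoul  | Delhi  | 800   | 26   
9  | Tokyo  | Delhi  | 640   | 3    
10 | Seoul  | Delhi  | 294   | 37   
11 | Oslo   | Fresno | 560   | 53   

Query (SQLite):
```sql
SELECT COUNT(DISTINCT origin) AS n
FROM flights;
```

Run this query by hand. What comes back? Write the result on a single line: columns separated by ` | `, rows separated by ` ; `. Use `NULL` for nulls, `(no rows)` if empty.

Count distinct non-NULL origin values.

4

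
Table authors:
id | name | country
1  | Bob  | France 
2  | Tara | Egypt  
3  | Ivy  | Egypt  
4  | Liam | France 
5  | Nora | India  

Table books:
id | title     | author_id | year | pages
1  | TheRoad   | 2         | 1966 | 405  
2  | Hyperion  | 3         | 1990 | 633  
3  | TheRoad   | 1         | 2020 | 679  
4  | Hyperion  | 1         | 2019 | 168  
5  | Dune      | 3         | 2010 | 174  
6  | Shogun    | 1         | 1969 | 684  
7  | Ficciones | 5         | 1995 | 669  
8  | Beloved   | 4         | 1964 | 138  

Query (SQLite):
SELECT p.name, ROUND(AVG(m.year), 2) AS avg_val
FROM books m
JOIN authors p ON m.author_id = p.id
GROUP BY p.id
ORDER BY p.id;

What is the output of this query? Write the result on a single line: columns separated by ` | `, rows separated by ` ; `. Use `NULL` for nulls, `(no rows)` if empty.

Join each books row to its authors via author_id.
Group joined rows by authors.id; compute ROUND(AVG(m.year), 2) per group.
  1: ids {3, 4, 6} → ROUND(AVG(m.year), 2)=2002.67
  2: ids {1} → ROUND(AVG(m.year), 2)=1966
  3: ids {2, 5} → ROUND(AVG(m.year), 2)=2000
  4: ids {8} → ROUND(AVG(m.year), 2)=1964
  5: ids {7} → ROUND(AVG(m.year), 2)=1995

Bob | 2002.67 ; Tara | 1966 ; Ivy | 2000 ; Liam | 1964 ; Nora | 1995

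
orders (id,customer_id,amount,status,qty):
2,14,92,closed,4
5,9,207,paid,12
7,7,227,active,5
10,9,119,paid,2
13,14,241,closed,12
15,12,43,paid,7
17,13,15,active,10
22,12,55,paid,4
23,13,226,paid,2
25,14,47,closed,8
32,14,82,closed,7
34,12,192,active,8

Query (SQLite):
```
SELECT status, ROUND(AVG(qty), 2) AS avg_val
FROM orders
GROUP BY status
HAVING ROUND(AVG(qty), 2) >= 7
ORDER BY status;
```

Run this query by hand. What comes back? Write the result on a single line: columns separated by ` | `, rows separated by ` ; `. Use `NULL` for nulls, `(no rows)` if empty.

active | 7.67 ; closed | 7.75

Partition orders by status; compute ROUND(AVG(qty), 2) within each group.
HAVING: keep groups where ROUND(AVG(qty), 2) >= 7.
  active: ids {7, 17, 34} → ROUND(AVG(qty), 2)=7.67
  closed: ids {2, 13, 25, 32} → ROUND(AVG(qty), 2)=7.75
  paid: ids {5, 10, 15, 22, 23} → ROUND(AVG(qty), 2)=5.4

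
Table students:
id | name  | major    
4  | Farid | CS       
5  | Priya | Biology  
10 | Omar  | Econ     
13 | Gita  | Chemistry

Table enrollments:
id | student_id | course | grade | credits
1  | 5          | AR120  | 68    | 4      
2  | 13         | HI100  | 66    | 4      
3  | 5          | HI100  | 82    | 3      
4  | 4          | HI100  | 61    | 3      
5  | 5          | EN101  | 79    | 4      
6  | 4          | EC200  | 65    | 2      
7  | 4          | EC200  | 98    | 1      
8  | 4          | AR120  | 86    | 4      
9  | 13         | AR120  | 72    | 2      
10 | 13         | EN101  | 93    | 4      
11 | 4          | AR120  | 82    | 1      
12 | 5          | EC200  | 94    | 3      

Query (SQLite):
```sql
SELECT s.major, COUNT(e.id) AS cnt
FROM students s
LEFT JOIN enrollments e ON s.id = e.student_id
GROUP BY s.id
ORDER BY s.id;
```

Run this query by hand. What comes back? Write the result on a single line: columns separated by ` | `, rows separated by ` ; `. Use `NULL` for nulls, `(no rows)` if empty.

CS | 5 ; Biology | 4 ; Econ | 0 ; Chemistry | 3

LEFT JOIN keeps every students row; unmatched ones get NULL for enrollments columns.
Group by students.id and compute COUNT(e.id). COUNT(col) of an all-NULL group is 0.
  4: ids {4, 6, 7, 8, 11} → COUNT(e.id)=5
  5: ids {1, 3, 5, 12} → COUNT(e.id)=4
  10: ids {—} → COUNT(e.id)=0
  13: ids {2, 9, 10} → COUNT(e.id)=3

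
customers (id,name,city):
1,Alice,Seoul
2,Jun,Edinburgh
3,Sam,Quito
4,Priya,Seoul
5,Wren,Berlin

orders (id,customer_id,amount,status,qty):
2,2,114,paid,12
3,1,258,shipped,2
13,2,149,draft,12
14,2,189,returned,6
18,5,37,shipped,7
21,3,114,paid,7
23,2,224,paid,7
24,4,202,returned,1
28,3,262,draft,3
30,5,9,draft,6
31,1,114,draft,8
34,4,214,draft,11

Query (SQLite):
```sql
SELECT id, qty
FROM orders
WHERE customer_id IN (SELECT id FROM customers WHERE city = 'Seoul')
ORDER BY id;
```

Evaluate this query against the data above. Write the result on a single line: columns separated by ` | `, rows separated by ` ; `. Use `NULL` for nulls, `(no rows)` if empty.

3 | 2 ; 24 | 1 ; 31 | 8 ; 34 | 11

Inner query: customers.id where city = 'Seoul'.
Outer: keep orders rows whose customer_id is in that set.
Inner query → {1, 4}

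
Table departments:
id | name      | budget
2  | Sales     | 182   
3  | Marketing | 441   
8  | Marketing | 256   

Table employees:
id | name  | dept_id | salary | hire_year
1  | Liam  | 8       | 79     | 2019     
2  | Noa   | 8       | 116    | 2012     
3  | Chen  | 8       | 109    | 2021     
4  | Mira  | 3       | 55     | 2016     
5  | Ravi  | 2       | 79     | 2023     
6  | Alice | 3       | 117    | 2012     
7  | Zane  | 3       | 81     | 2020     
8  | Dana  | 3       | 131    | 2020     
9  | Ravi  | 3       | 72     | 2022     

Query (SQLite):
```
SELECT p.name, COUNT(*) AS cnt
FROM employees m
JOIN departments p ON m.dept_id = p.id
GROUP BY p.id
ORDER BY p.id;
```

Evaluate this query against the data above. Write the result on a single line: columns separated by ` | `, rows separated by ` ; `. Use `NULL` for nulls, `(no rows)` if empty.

Sales | 1 ; Marketing | 5 ; Marketing | 3

Join each employees row to its departments via dept_id.
Group joined rows by departments.id; compute COUNT(*) per group.
  2: ids {5} → COUNT(*)=1
  3: ids {4, 6, 7, 8, 9} → COUNT(*)=5
  8: ids {1, 2, 3} → COUNT(*)=3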